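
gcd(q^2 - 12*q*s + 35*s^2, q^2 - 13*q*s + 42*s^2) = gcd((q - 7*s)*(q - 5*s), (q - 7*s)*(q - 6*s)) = q - 7*s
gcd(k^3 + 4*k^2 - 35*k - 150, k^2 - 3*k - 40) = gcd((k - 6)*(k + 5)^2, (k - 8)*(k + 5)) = k + 5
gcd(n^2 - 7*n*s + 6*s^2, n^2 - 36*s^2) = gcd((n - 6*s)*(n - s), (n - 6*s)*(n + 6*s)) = -n + 6*s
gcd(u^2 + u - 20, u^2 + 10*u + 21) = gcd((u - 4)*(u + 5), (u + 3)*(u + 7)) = 1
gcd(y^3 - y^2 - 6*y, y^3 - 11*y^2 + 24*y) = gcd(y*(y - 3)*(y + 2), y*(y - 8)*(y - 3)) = y^2 - 3*y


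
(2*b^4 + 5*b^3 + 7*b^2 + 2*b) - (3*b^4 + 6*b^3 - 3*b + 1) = -b^4 - b^3 + 7*b^2 + 5*b - 1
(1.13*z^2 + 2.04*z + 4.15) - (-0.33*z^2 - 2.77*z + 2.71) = 1.46*z^2 + 4.81*z + 1.44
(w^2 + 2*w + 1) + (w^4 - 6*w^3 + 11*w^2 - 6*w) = w^4 - 6*w^3 + 12*w^2 - 4*w + 1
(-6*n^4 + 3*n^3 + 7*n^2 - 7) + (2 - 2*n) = -6*n^4 + 3*n^3 + 7*n^2 - 2*n - 5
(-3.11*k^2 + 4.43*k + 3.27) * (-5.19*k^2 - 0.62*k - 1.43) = 16.1409*k^4 - 21.0635*k^3 - 15.2706*k^2 - 8.3623*k - 4.6761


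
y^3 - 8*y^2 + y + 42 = (y - 7)*(y - 3)*(y + 2)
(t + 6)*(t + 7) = t^2 + 13*t + 42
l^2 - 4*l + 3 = (l - 3)*(l - 1)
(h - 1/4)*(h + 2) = h^2 + 7*h/4 - 1/2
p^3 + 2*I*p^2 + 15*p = p*(p - 3*I)*(p + 5*I)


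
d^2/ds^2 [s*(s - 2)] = 2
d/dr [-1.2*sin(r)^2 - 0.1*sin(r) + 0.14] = -(2.4*sin(r) + 0.1)*cos(r)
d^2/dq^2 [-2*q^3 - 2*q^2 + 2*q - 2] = -12*q - 4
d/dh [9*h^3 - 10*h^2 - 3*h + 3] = 27*h^2 - 20*h - 3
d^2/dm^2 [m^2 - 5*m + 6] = 2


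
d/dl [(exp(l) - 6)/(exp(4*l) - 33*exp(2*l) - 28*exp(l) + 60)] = 3*(-exp(2*l) - 4*exp(l) - 1)*exp(l)/(exp(6*l) + 12*exp(5*l) + 42*exp(4*l) + 16*exp(3*l) - 111*exp(2*l) - 60*exp(l) + 100)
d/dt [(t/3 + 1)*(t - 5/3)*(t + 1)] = t^2 + 14*t/9 - 11/9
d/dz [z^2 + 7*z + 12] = 2*z + 7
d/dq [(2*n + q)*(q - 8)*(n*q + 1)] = n*(2*n + q)*(q - 8) + (2*n + q)*(n*q + 1) + (q - 8)*(n*q + 1)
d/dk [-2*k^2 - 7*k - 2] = -4*k - 7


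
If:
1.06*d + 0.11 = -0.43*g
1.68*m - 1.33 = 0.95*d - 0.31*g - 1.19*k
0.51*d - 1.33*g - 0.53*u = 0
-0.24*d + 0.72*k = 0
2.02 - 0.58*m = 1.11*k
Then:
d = 1.86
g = -4.84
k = 0.62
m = 2.30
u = 13.93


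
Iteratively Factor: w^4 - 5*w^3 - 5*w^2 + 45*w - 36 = (w - 1)*(w^3 - 4*w^2 - 9*w + 36) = (w - 3)*(w - 1)*(w^2 - w - 12) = (w - 4)*(w - 3)*(w - 1)*(w + 3)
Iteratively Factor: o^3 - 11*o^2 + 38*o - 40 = (o - 5)*(o^2 - 6*o + 8) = (o - 5)*(o - 2)*(o - 4)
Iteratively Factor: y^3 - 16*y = (y - 4)*(y^2 + 4*y) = (y - 4)*(y + 4)*(y)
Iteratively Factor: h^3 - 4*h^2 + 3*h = (h - 1)*(h^2 - 3*h) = (h - 3)*(h - 1)*(h)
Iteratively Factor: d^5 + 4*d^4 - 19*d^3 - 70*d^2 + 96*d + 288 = (d + 2)*(d^4 + 2*d^3 - 23*d^2 - 24*d + 144) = (d + 2)*(d + 4)*(d^3 - 2*d^2 - 15*d + 36) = (d - 3)*(d + 2)*(d + 4)*(d^2 + d - 12) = (d - 3)*(d + 2)*(d + 4)^2*(d - 3)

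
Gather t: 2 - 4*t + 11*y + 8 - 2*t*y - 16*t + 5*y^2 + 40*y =t*(-2*y - 20) + 5*y^2 + 51*y + 10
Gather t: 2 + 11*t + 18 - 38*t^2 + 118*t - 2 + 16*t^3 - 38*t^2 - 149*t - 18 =16*t^3 - 76*t^2 - 20*t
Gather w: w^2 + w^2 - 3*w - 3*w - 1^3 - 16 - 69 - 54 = 2*w^2 - 6*w - 140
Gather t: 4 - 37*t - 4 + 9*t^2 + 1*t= 9*t^2 - 36*t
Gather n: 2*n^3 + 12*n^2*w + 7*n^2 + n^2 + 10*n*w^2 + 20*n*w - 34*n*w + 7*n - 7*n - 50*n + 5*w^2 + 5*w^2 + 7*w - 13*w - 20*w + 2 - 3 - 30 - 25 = 2*n^3 + n^2*(12*w + 8) + n*(10*w^2 - 14*w - 50) + 10*w^2 - 26*w - 56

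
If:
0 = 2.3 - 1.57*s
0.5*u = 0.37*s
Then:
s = 1.46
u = 1.08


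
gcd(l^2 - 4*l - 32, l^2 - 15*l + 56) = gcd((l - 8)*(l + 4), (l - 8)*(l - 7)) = l - 8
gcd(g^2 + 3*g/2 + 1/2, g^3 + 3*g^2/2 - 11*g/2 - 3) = g + 1/2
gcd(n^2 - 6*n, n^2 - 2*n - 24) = n - 6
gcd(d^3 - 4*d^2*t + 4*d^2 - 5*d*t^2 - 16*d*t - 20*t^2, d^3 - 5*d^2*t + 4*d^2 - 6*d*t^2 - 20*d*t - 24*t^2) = d^2 + d*t + 4*d + 4*t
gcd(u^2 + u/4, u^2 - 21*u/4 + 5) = 1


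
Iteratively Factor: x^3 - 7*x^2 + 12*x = (x - 4)*(x^2 - 3*x) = x*(x - 4)*(x - 3)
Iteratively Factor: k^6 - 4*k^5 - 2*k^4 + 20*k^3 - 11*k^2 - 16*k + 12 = (k - 1)*(k^5 - 3*k^4 - 5*k^3 + 15*k^2 + 4*k - 12) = (k - 1)*(k + 2)*(k^4 - 5*k^3 + 5*k^2 + 5*k - 6) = (k - 2)*(k - 1)*(k + 2)*(k^3 - 3*k^2 - k + 3) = (k - 2)*(k - 1)^2*(k + 2)*(k^2 - 2*k - 3) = (k - 3)*(k - 2)*(k - 1)^2*(k + 2)*(k + 1)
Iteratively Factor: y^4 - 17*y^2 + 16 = (y - 1)*(y^3 + y^2 - 16*y - 16) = (y - 4)*(y - 1)*(y^2 + 5*y + 4) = (y - 4)*(y - 1)*(y + 4)*(y + 1)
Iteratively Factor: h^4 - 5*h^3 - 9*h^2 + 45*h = (h + 3)*(h^3 - 8*h^2 + 15*h) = (h - 5)*(h + 3)*(h^2 - 3*h) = h*(h - 5)*(h + 3)*(h - 3)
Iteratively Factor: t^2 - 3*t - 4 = (t + 1)*(t - 4)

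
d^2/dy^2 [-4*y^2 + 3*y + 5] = -8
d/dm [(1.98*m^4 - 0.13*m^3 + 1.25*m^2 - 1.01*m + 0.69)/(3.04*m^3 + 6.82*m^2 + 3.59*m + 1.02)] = (6.0192*m^6 + 27.0072*m^5 + 16.638*m^4 + 13.2858*m^3 + 4.6851*m^2 - 6.8616*m - 3.5073)/(9.2416*m^6 + 41.4656*m^5 + 68.3396*m^4 + 55.1692*m^3 + 26.8009*m^2 + 7.3236*m + 1.0404)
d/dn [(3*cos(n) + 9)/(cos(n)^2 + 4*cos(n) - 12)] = 3*(cos(n)^2 + 6*cos(n) + 24)*sin(n)/(cos(n)^2 + 4*cos(n) - 12)^2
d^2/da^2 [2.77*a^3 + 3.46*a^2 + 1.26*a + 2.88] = 16.62*a + 6.92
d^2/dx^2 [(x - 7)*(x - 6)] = 2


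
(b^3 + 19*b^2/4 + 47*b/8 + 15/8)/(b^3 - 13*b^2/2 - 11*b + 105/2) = (8*b^2 + 14*b + 5)/(4*(2*b^2 - 19*b + 35))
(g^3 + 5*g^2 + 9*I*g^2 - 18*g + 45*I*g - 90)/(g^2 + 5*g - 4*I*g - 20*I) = (g^2 + 9*I*g - 18)/(g - 4*I)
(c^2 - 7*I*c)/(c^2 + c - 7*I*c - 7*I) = c/(c + 1)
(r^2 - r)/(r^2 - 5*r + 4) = r/(r - 4)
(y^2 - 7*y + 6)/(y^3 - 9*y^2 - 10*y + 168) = (y - 1)/(y^2 - 3*y - 28)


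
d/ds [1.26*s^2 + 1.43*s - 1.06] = 2.52*s + 1.43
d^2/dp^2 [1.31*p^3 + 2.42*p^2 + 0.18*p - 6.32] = 7.86*p + 4.84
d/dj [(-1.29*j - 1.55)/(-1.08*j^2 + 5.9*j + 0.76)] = (-1.3932*j^2 - 3.348*j + 8.1646)/(1.1664*j^4 - 12.744*j^3 + 33.1684*j^2 + 8.968*j + 0.5776)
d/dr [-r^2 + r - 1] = 1 - 2*r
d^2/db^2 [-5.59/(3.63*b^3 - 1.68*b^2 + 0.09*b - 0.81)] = ((121.7502*b - 18.7824)*(3.63*b^3 - 1.68*b^2 + 0.09*b - 0.81) - 5.59*(10.89*b^2 - 3.36*b + 0.09)*(21.78*b^2 - 6.72*b + 0.18))/(3.63*b^3 - 1.68*b^2 + 0.09*b - 0.81)^3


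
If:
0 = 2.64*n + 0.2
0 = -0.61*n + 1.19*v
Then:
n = -0.08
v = -0.04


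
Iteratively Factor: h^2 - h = (h - 1)*(h)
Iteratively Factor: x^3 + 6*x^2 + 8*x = (x)*(x^2 + 6*x + 8) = x*(x + 4)*(x + 2)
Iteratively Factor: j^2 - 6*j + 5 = (j - 5)*(j - 1)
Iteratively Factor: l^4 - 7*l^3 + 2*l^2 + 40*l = (l - 4)*(l^3 - 3*l^2 - 10*l) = (l - 4)*(l + 2)*(l^2 - 5*l) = (l - 5)*(l - 4)*(l + 2)*(l)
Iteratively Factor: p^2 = (p)*(p)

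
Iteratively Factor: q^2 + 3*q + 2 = (q + 2)*(q + 1)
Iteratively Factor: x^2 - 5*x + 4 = (x - 1)*(x - 4)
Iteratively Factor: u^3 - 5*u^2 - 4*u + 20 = (u - 5)*(u^2 - 4) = (u - 5)*(u + 2)*(u - 2)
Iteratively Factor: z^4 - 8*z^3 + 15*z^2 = (z - 3)*(z^3 - 5*z^2) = z*(z - 3)*(z^2 - 5*z) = z*(z - 5)*(z - 3)*(z)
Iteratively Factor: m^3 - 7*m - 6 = (m + 2)*(m^2 - 2*m - 3) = (m + 1)*(m + 2)*(m - 3)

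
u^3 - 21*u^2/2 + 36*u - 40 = (u - 4)^2*(u - 5/2)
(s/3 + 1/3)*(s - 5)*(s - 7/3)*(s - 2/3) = s^4/3 - 7*s^3/3 + 77*s^2/27 + 79*s/27 - 70/27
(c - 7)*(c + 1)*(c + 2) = c^3 - 4*c^2 - 19*c - 14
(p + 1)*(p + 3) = p^2 + 4*p + 3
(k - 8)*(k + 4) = k^2 - 4*k - 32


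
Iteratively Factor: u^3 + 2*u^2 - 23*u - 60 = (u + 3)*(u^2 - u - 20) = (u - 5)*(u + 3)*(u + 4)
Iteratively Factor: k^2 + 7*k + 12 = (k + 3)*(k + 4)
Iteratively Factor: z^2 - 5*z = (z)*(z - 5)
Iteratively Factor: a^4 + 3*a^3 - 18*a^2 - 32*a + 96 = (a + 4)*(a^3 - a^2 - 14*a + 24) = (a - 2)*(a + 4)*(a^2 + a - 12) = (a - 3)*(a - 2)*(a + 4)*(a + 4)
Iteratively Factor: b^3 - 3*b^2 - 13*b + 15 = (b - 5)*(b^2 + 2*b - 3) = (b - 5)*(b - 1)*(b + 3)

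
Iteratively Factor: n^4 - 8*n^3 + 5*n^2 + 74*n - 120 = (n - 2)*(n^3 - 6*n^2 - 7*n + 60) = (n - 5)*(n - 2)*(n^2 - n - 12) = (n - 5)*(n - 2)*(n + 3)*(n - 4)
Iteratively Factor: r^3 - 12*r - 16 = (r + 2)*(r^2 - 2*r - 8) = (r - 4)*(r + 2)*(r + 2)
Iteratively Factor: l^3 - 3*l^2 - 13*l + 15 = (l - 5)*(l^2 + 2*l - 3) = (l - 5)*(l + 3)*(l - 1)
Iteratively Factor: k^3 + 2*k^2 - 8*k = (k + 4)*(k^2 - 2*k) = (k - 2)*(k + 4)*(k)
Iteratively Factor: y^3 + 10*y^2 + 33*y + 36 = (y + 4)*(y^2 + 6*y + 9) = (y + 3)*(y + 4)*(y + 3)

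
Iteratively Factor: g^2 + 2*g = (g + 2)*(g)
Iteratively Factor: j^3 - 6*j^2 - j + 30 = (j - 5)*(j^2 - j - 6) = (j - 5)*(j + 2)*(j - 3)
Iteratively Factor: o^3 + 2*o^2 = (o + 2)*(o^2) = o*(o + 2)*(o)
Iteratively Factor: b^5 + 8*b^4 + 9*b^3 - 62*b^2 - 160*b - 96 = (b + 1)*(b^4 + 7*b^3 + 2*b^2 - 64*b - 96) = (b + 1)*(b + 4)*(b^3 + 3*b^2 - 10*b - 24) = (b + 1)*(b + 4)^2*(b^2 - b - 6) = (b + 1)*(b + 2)*(b + 4)^2*(b - 3)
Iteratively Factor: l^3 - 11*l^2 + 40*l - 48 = (l - 4)*(l^2 - 7*l + 12) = (l - 4)^2*(l - 3)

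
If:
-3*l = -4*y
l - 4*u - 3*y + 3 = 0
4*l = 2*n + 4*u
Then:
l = 4*y/3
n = 7*y/2 - 3/2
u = 3/4 - 5*y/12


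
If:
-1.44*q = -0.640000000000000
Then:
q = 0.44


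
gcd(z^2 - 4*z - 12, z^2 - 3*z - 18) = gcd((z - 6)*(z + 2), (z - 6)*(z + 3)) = z - 6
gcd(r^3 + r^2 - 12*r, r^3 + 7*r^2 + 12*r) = r^2 + 4*r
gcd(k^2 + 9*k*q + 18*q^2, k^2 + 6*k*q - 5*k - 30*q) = k + 6*q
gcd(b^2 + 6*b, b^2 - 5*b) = b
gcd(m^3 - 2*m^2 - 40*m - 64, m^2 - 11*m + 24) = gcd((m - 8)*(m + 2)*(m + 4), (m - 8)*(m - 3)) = m - 8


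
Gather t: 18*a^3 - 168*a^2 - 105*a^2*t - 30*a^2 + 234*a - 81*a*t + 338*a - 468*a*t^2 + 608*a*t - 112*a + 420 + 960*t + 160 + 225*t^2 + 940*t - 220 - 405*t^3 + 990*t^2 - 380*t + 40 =18*a^3 - 198*a^2 + 460*a - 405*t^3 + t^2*(1215 - 468*a) + t*(-105*a^2 + 527*a + 1520) + 400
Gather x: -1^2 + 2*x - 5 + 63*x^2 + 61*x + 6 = 63*x^2 + 63*x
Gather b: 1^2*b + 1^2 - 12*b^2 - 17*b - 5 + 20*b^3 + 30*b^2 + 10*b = 20*b^3 + 18*b^2 - 6*b - 4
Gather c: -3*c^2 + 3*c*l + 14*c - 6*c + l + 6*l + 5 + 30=-3*c^2 + c*(3*l + 8) + 7*l + 35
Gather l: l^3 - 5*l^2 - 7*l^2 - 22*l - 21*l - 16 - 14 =l^3 - 12*l^2 - 43*l - 30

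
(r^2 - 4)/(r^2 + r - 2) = (r - 2)/(r - 1)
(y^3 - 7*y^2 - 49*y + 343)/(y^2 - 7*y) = y - 49/y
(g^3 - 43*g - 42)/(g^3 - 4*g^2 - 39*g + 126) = (g + 1)/(g - 3)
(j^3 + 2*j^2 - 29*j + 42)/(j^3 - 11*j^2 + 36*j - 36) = (j + 7)/(j - 6)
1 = 1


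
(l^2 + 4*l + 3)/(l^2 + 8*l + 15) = (l + 1)/(l + 5)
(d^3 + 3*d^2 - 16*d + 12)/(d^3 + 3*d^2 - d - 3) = (d^2 + 4*d - 12)/(d^2 + 4*d + 3)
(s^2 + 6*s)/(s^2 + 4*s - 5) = s*(s + 6)/(s^2 + 4*s - 5)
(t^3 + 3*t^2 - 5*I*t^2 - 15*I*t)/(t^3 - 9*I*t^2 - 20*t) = (t + 3)/(t - 4*I)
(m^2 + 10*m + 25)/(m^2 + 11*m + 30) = (m + 5)/(m + 6)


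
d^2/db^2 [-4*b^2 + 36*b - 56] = -8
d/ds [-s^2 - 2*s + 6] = -2*s - 2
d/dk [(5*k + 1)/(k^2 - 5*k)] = (-5*k^2 - 2*k + 5)/(k^2*(k^2 - 10*k + 25))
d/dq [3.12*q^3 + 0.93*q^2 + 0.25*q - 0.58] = 9.36*q^2 + 1.86*q + 0.25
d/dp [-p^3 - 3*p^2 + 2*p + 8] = -3*p^2 - 6*p + 2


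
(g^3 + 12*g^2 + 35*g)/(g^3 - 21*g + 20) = g*(g + 7)/(g^2 - 5*g + 4)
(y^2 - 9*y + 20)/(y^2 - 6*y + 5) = (y - 4)/(y - 1)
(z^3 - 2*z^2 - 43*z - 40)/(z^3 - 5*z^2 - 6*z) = (z^2 - 3*z - 40)/(z*(z - 6))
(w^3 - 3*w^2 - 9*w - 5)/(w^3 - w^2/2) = 2*(w^3 - 3*w^2 - 9*w - 5)/(w^2*(2*w - 1))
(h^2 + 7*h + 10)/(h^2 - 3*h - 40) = (h + 2)/(h - 8)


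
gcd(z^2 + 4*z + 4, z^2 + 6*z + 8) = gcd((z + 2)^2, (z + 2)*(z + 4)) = z + 2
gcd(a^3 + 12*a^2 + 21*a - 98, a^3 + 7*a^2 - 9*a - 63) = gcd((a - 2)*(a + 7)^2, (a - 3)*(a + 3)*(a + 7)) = a + 7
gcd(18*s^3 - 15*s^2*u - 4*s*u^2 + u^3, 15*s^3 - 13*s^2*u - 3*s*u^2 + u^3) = 3*s^2 - 2*s*u - u^2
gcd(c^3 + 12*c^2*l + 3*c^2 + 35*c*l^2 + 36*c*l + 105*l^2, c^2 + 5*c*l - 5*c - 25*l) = c + 5*l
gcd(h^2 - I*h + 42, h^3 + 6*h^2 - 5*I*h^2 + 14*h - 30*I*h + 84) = h - 7*I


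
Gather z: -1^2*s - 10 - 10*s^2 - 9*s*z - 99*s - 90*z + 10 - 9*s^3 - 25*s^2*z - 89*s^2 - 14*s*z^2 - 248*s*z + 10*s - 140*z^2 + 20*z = -9*s^3 - 99*s^2 - 90*s + z^2*(-14*s - 140) + z*(-25*s^2 - 257*s - 70)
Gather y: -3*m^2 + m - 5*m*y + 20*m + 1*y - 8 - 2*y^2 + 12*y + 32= -3*m^2 + 21*m - 2*y^2 + y*(13 - 5*m) + 24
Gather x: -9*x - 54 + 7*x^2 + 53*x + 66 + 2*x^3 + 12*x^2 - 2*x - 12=2*x^3 + 19*x^2 + 42*x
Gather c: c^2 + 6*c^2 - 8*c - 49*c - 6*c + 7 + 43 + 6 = 7*c^2 - 63*c + 56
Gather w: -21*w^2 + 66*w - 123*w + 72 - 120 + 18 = -21*w^2 - 57*w - 30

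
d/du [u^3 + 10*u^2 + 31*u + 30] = 3*u^2 + 20*u + 31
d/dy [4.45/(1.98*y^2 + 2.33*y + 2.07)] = (-17.622*y - 10.3685)/(1.98*y^2 + 2.33*y + 2.07)^2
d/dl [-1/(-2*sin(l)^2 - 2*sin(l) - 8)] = -(2*sin(l) + 1)*cos(l)/(2*(sin(l)^2 + sin(l) + 4)^2)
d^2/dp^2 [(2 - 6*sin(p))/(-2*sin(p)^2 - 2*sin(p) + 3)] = 2*(-12*sin(p)^5 + 28*sin(p)^4 - 72*sin(p)^3 - 14*sin(p)^2 + 63*sin(p) + 16)/(2*sin(p) - cos(2*p) - 2)^3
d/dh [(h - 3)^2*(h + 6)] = 3*h^2 - 27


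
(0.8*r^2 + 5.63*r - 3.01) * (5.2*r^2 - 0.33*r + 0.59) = 4.16*r^4 + 29.012*r^3 - 17.0379*r^2 + 4.315*r - 1.7759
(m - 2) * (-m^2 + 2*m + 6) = -m^3 + 4*m^2 + 2*m - 12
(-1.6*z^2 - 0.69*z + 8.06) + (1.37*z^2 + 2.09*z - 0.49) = -0.23*z^2 + 1.4*z + 7.57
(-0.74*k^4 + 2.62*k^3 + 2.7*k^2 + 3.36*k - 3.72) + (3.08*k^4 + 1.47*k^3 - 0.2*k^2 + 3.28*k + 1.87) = 2.34*k^4 + 4.09*k^3 + 2.5*k^2 + 6.64*k - 1.85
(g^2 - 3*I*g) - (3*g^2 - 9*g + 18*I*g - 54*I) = -2*g^2 + 9*g - 21*I*g + 54*I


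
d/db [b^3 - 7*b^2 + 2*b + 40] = 3*b^2 - 14*b + 2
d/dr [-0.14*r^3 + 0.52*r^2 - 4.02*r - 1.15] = -0.42*r^2 + 1.04*r - 4.02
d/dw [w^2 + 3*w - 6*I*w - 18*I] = 2*w + 3 - 6*I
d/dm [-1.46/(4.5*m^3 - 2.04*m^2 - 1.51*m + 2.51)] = (19.71*m^2 - 5.9568*m - 2.2046)/(4.5*m^3 - 2.04*m^2 - 1.51*m + 2.51)^2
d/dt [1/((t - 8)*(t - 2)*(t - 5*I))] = (-(t - 8)*(t - 2) - (t - 8)*(t - 5*I) - (t - 2)*(t - 5*I))/((t - 8)^2*(t - 2)^2*(t - 5*I)^2)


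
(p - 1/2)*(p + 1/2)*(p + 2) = p^3 + 2*p^2 - p/4 - 1/2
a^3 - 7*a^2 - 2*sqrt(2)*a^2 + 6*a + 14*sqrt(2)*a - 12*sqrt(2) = (a - 6)*(a - 1)*(a - 2*sqrt(2))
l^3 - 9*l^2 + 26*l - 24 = (l - 4)*(l - 3)*(l - 2)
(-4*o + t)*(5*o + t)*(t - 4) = -20*o^2*t + 80*o^2 + o*t^2 - 4*o*t + t^3 - 4*t^2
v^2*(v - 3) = v^3 - 3*v^2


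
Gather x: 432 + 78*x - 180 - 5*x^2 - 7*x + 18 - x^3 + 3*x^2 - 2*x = -x^3 - 2*x^2 + 69*x + 270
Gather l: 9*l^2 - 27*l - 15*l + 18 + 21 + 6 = 9*l^2 - 42*l + 45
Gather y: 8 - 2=6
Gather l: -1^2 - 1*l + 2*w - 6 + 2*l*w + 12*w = l*(2*w - 1) + 14*w - 7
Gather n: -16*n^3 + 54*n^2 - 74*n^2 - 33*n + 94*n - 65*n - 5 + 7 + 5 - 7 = -16*n^3 - 20*n^2 - 4*n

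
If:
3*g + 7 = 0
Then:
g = -7/3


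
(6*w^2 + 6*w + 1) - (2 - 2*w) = 6*w^2 + 8*w - 1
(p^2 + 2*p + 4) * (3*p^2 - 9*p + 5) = 3*p^4 - 3*p^3 - p^2 - 26*p + 20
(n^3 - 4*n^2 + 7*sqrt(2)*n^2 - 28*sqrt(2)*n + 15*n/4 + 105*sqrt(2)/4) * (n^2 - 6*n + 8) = n^5 - 10*n^4 + 7*sqrt(2)*n^4 - 70*sqrt(2)*n^3 + 143*n^3/4 - 109*n^2/2 + 1001*sqrt(2)*n^2/4 - 763*sqrt(2)*n/2 + 30*n + 210*sqrt(2)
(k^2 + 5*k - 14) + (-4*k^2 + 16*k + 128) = -3*k^2 + 21*k + 114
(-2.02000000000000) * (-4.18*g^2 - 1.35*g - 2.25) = 8.4436*g^2 + 2.727*g + 4.545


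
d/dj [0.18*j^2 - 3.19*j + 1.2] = 0.36*j - 3.19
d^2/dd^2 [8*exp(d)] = 8*exp(d)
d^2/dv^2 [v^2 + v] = 2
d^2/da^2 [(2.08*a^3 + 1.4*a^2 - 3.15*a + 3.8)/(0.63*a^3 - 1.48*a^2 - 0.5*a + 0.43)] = (1.77635683940025e-15*a^7 + 4.990104*a^6 - 3.57020999999999*a^5 + 31.605336*a^4 - 76.168156*a^3 + 55.6617*a^2 + 0.975072000000001*a + 5.89986)/(0.250047*a^9 - 1.762236*a^8 + 3.544506*a^7 + 0.0674090000000005*a^6 - 5.218692*a^5 + 0.902916*a^4 + 2.133661*a^3 - 0.498456*a^2 - 0.27735*a + 0.079507)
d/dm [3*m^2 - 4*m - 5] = 6*m - 4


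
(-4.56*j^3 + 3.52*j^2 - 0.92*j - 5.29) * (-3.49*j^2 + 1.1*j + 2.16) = 15.9144*j^5 - 17.3008*j^4 - 2.7668*j^3 + 25.0533*j^2 - 7.8062*j - 11.4264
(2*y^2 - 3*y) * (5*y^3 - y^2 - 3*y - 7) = 10*y^5 - 17*y^4 - 3*y^3 - 5*y^2 + 21*y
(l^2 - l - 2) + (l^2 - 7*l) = 2*l^2 - 8*l - 2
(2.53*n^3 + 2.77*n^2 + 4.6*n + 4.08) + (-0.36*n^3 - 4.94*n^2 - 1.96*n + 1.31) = 2.17*n^3 - 2.17*n^2 + 2.64*n + 5.39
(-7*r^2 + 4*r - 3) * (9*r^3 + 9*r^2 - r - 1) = -63*r^5 - 27*r^4 + 16*r^3 - 24*r^2 - r + 3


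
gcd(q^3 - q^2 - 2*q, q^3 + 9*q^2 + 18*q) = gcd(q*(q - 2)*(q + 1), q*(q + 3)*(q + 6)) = q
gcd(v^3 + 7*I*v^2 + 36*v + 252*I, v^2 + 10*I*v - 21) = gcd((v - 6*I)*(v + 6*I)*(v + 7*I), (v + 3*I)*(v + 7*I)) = v + 7*I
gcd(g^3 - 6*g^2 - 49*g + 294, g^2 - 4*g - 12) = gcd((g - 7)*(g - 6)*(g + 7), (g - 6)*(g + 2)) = g - 6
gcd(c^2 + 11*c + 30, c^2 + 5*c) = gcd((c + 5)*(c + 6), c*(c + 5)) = c + 5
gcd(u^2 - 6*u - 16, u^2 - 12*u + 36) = 1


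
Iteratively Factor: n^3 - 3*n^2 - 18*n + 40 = (n - 2)*(n^2 - n - 20) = (n - 2)*(n + 4)*(n - 5)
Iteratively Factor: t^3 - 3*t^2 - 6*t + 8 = (t - 4)*(t^2 + t - 2) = (t - 4)*(t - 1)*(t + 2)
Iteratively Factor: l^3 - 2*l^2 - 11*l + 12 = (l - 1)*(l^2 - l - 12) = (l - 4)*(l - 1)*(l + 3)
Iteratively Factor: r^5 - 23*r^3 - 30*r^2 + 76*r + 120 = (r - 2)*(r^4 + 2*r^3 - 19*r^2 - 68*r - 60) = (r - 2)*(r + 3)*(r^3 - r^2 - 16*r - 20) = (r - 2)*(r + 2)*(r + 3)*(r^2 - 3*r - 10) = (r - 5)*(r - 2)*(r + 2)*(r + 3)*(r + 2)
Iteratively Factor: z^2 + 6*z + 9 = (z + 3)*(z + 3)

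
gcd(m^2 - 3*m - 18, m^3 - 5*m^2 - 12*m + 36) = m^2 - 3*m - 18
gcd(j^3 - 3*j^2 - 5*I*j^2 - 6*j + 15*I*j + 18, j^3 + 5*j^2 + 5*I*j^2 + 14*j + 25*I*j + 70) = j - 2*I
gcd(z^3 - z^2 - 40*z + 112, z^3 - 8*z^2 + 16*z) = z^2 - 8*z + 16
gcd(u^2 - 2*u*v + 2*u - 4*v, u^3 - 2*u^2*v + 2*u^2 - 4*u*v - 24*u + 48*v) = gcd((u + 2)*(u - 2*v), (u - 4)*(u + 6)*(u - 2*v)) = u - 2*v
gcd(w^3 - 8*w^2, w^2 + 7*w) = w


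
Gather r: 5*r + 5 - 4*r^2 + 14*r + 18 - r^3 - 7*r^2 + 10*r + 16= -r^3 - 11*r^2 + 29*r + 39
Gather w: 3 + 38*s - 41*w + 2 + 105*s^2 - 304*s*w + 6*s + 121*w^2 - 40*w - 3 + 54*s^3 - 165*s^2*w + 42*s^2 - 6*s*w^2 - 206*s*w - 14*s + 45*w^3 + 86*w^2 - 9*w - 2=54*s^3 + 147*s^2 + 30*s + 45*w^3 + w^2*(207 - 6*s) + w*(-165*s^2 - 510*s - 90)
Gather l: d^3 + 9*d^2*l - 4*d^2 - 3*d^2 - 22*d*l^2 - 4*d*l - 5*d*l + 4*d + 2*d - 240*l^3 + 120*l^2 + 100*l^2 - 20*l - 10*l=d^3 - 7*d^2 + 6*d - 240*l^3 + l^2*(220 - 22*d) + l*(9*d^2 - 9*d - 30)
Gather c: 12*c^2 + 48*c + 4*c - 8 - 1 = 12*c^2 + 52*c - 9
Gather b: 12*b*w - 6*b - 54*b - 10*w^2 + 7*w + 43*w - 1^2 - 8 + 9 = b*(12*w - 60) - 10*w^2 + 50*w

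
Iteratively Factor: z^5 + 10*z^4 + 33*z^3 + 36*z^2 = (z + 4)*(z^4 + 6*z^3 + 9*z^2) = (z + 3)*(z + 4)*(z^3 + 3*z^2) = z*(z + 3)*(z + 4)*(z^2 + 3*z) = z^2*(z + 3)*(z + 4)*(z + 3)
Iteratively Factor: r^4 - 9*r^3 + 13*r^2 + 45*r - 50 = (r + 2)*(r^3 - 11*r^2 + 35*r - 25) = (r - 1)*(r + 2)*(r^2 - 10*r + 25) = (r - 5)*(r - 1)*(r + 2)*(r - 5)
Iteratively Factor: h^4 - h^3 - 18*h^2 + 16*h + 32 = (h + 1)*(h^3 - 2*h^2 - 16*h + 32) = (h + 1)*(h + 4)*(h^2 - 6*h + 8) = (h - 4)*(h + 1)*(h + 4)*(h - 2)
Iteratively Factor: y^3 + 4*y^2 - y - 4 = (y - 1)*(y^2 + 5*y + 4) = (y - 1)*(y + 4)*(y + 1)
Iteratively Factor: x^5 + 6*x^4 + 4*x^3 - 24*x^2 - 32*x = (x + 2)*(x^4 + 4*x^3 - 4*x^2 - 16*x) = (x + 2)^2*(x^3 + 2*x^2 - 8*x) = x*(x + 2)^2*(x^2 + 2*x - 8) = x*(x - 2)*(x + 2)^2*(x + 4)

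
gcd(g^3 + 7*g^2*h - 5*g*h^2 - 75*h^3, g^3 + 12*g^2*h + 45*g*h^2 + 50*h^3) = g^2 + 10*g*h + 25*h^2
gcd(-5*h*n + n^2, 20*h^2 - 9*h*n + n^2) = 5*h - n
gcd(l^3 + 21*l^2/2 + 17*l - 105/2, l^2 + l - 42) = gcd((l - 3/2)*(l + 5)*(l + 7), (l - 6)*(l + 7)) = l + 7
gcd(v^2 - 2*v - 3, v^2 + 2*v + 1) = v + 1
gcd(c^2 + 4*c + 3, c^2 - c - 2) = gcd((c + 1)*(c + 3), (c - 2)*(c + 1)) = c + 1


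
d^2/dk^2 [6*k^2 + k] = 12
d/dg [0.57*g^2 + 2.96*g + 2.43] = 1.14*g + 2.96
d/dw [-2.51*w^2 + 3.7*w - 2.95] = 3.7 - 5.02*w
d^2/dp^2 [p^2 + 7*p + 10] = 2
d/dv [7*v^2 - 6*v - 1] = 14*v - 6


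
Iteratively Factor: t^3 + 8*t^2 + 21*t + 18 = (t + 3)*(t^2 + 5*t + 6) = (t + 2)*(t + 3)*(t + 3)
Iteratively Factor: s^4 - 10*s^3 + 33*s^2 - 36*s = (s - 3)*(s^3 - 7*s^2 + 12*s) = (s - 3)^2*(s^2 - 4*s) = (s - 4)*(s - 3)^2*(s)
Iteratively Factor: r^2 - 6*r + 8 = (r - 4)*(r - 2)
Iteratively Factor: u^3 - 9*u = (u + 3)*(u^2 - 3*u) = (u - 3)*(u + 3)*(u)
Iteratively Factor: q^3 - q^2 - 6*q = (q + 2)*(q^2 - 3*q) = (q - 3)*(q + 2)*(q)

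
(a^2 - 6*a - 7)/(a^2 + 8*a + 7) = (a - 7)/(a + 7)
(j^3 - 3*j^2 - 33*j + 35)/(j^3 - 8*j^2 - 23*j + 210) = (j - 1)/(j - 6)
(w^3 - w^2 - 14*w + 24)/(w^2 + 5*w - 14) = (w^2 + w - 12)/(w + 7)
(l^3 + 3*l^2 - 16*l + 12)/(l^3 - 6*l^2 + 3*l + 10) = (l^2 + 5*l - 6)/(l^2 - 4*l - 5)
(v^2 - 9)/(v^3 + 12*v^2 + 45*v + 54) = (v - 3)/(v^2 + 9*v + 18)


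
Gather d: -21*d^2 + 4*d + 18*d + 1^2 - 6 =-21*d^2 + 22*d - 5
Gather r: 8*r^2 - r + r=8*r^2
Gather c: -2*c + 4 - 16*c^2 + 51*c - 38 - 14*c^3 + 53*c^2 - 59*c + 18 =-14*c^3 + 37*c^2 - 10*c - 16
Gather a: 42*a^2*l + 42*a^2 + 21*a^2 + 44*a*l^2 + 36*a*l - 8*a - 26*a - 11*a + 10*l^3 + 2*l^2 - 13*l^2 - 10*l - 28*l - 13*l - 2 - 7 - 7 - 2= a^2*(42*l + 63) + a*(44*l^2 + 36*l - 45) + 10*l^3 - 11*l^2 - 51*l - 18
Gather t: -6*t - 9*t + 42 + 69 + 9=120 - 15*t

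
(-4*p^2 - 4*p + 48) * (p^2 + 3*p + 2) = -4*p^4 - 16*p^3 + 28*p^2 + 136*p + 96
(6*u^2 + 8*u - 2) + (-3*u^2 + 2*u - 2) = 3*u^2 + 10*u - 4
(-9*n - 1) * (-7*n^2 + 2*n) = 63*n^3 - 11*n^2 - 2*n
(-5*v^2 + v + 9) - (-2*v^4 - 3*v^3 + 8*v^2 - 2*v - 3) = 2*v^4 + 3*v^3 - 13*v^2 + 3*v + 12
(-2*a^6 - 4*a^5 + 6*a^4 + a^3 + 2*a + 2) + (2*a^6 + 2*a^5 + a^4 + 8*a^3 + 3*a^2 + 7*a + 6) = -2*a^5 + 7*a^4 + 9*a^3 + 3*a^2 + 9*a + 8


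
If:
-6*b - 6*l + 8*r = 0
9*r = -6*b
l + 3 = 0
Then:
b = 27/17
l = -3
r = -18/17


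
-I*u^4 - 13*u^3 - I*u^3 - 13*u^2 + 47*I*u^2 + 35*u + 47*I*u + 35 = (u - 7*I)*(u - 5*I)*(u - I)*(-I*u - I)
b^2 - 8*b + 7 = (b - 7)*(b - 1)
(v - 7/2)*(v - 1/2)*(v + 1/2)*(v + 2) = v^4 - 3*v^3/2 - 29*v^2/4 + 3*v/8 + 7/4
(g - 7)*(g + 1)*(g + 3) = g^3 - 3*g^2 - 25*g - 21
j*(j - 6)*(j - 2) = j^3 - 8*j^2 + 12*j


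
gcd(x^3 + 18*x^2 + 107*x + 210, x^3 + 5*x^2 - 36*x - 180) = x^2 + 11*x + 30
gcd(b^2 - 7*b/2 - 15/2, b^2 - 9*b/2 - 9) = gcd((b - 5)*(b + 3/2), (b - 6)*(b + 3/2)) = b + 3/2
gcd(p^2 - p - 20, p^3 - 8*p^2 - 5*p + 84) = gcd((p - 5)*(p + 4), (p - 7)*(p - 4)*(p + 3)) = 1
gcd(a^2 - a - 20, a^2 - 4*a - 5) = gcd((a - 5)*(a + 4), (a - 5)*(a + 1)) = a - 5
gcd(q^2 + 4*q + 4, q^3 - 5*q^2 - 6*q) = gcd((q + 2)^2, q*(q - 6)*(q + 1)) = 1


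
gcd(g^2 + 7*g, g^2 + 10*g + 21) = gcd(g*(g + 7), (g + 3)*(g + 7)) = g + 7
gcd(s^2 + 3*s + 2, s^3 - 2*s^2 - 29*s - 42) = s + 2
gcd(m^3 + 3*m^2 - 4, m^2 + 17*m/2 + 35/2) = 1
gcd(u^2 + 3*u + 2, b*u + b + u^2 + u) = u + 1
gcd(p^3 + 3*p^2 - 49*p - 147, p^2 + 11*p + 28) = p + 7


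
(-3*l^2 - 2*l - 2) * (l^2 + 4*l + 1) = -3*l^4 - 14*l^3 - 13*l^2 - 10*l - 2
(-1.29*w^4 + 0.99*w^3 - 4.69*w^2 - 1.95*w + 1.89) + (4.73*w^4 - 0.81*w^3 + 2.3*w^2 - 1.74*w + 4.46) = 3.44*w^4 + 0.18*w^3 - 2.39*w^2 - 3.69*w + 6.35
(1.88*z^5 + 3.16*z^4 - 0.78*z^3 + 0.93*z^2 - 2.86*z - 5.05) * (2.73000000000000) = 5.1324*z^5 + 8.6268*z^4 - 2.1294*z^3 + 2.5389*z^2 - 7.8078*z - 13.7865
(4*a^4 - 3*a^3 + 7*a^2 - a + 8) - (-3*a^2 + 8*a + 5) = 4*a^4 - 3*a^3 + 10*a^2 - 9*a + 3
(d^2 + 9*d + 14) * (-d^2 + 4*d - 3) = -d^4 - 5*d^3 + 19*d^2 + 29*d - 42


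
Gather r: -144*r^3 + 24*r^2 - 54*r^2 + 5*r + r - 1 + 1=-144*r^3 - 30*r^2 + 6*r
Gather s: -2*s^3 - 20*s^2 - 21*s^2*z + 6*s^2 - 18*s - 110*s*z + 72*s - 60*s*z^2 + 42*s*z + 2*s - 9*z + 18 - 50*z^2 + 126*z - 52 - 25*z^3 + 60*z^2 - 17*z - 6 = -2*s^3 + s^2*(-21*z - 14) + s*(-60*z^2 - 68*z + 56) - 25*z^3 + 10*z^2 + 100*z - 40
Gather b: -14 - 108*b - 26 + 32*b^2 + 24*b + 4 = 32*b^2 - 84*b - 36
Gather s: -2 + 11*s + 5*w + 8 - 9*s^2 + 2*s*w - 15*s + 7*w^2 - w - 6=-9*s^2 + s*(2*w - 4) + 7*w^2 + 4*w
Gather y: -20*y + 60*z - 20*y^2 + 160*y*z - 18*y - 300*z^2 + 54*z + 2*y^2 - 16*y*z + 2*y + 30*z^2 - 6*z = -18*y^2 + y*(144*z - 36) - 270*z^2 + 108*z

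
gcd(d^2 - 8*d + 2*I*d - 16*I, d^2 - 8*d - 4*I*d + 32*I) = d - 8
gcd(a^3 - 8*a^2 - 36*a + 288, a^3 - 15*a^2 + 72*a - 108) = a - 6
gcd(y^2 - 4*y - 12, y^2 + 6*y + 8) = y + 2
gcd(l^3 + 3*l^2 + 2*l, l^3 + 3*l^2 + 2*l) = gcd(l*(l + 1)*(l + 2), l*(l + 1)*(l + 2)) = l^3 + 3*l^2 + 2*l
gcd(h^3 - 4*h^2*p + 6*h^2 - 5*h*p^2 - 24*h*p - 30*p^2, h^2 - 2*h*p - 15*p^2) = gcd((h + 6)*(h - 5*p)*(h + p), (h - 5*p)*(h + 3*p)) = -h + 5*p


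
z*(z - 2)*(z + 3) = z^3 + z^2 - 6*z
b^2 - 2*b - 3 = (b - 3)*(b + 1)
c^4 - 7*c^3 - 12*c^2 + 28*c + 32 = (c - 8)*(c - 2)*(c + 1)*(c + 2)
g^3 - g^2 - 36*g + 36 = (g - 6)*(g - 1)*(g + 6)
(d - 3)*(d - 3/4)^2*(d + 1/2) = d^4 - 4*d^3 + 45*d^2/16 + 27*d/32 - 27/32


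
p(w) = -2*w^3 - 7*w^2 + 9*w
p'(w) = -6*w^2 - 14*w + 9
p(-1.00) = -14.00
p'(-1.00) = 17.00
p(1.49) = -8.75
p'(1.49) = -25.18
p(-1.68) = -25.39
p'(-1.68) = 15.59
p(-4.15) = -14.96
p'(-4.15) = -36.24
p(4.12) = -221.61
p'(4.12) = -150.53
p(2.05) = -28.20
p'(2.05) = -44.92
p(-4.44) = -2.90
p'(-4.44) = -47.12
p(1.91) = -22.28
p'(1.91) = -39.63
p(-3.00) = -36.00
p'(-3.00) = -3.00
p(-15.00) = 5040.00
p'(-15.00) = -1131.00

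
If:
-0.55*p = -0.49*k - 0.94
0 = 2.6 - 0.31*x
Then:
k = 1.12244897959184*p - 1.91836734693878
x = 8.39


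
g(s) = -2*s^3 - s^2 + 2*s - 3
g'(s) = -6*s^2 - 2*s + 2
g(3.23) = -74.37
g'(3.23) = -67.06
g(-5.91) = 363.10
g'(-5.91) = -195.75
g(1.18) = -5.32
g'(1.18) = -8.71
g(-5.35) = 263.94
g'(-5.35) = -159.04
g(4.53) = -200.38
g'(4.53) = -130.19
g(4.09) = -148.38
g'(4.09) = -106.55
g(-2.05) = 5.93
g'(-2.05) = -19.12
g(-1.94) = 3.96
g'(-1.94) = -16.70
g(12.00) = -3579.00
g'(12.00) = -886.00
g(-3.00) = 36.00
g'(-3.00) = -46.00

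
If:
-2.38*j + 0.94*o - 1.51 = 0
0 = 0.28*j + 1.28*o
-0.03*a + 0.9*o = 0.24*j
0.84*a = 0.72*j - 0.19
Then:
No Solution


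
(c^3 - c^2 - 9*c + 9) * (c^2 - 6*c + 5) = c^5 - 7*c^4 + 2*c^3 + 58*c^2 - 99*c + 45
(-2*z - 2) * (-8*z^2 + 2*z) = 16*z^3 + 12*z^2 - 4*z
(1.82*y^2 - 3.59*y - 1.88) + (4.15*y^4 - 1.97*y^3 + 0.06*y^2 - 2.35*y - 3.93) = 4.15*y^4 - 1.97*y^3 + 1.88*y^2 - 5.94*y - 5.81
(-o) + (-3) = -o - 3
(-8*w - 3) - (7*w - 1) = -15*w - 2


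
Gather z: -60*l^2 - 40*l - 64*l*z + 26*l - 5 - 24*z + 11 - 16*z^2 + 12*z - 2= -60*l^2 - 14*l - 16*z^2 + z*(-64*l - 12) + 4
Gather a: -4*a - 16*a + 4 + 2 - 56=-20*a - 50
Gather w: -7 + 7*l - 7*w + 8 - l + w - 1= 6*l - 6*w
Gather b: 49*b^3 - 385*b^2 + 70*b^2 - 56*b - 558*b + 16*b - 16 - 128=49*b^3 - 315*b^2 - 598*b - 144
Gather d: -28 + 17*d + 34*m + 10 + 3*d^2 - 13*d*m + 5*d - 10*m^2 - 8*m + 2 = 3*d^2 + d*(22 - 13*m) - 10*m^2 + 26*m - 16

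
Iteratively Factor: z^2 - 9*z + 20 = (z - 5)*(z - 4)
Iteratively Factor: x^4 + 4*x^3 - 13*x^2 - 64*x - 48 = (x + 3)*(x^3 + x^2 - 16*x - 16) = (x + 1)*(x + 3)*(x^2 - 16) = (x + 1)*(x + 3)*(x + 4)*(x - 4)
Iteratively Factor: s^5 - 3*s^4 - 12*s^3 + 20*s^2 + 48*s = (s - 4)*(s^4 + s^3 - 8*s^2 - 12*s) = (s - 4)*(s + 2)*(s^3 - s^2 - 6*s) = s*(s - 4)*(s + 2)*(s^2 - s - 6) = s*(s - 4)*(s + 2)^2*(s - 3)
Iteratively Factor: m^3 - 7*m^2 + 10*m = (m)*(m^2 - 7*m + 10) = m*(m - 2)*(m - 5)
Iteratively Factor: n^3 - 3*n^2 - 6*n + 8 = (n - 1)*(n^2 - 2*n - 8) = (n - 4)*(n - 1)*(n + 2)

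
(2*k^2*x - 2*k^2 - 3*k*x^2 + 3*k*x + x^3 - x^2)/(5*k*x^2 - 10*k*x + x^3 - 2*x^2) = (2*k^2*x - 2*k^2 - 3*k*x^2 + 3*k*x + x^3 - x^2)/(x*(5*k*x - 10*k + x^2 - 2*x))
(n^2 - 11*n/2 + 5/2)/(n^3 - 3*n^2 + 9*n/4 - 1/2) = 2*(n - 5)/(2*n^2 - 5*n + 2)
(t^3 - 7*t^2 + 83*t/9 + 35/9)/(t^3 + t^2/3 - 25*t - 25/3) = (t - 7/3)/(t + 5)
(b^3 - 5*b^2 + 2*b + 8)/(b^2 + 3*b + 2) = (b^2 - 6*b + 8)/(b + 2)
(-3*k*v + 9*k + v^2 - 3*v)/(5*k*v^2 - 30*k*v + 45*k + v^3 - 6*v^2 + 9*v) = (-3*k + v)/(5*k*v - 15*k + v^2 - 3*v)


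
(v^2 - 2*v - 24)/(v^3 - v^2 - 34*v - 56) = (v - 6)/(v^2 - 5*v - 14)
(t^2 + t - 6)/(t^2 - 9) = (t - 2)/(t - 3)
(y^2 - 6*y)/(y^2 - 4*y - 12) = y/(y + 2)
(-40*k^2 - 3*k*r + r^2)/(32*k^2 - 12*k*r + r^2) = (5*k + r)/(-4*k + r)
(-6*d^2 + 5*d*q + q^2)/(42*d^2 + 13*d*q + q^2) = (-d + q)/(7*d + q)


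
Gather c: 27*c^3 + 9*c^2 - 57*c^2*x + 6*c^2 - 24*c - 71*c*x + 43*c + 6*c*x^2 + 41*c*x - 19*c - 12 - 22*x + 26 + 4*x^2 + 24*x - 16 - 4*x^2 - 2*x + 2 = 27*c^3 + c^2*(15 - 57*x) + c*(6*x^2 - 30*x)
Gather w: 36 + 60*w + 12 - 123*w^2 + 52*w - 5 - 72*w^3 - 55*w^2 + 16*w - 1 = -72*w^3 - 178*w^2 + 128*w + 42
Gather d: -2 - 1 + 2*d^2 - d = 2*d^2 - d - 3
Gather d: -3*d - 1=-3*d - 1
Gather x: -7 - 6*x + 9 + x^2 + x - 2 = x^2 - 5*x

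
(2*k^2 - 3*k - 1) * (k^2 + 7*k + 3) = 2*k^4 + 11*k^3 - 16*k^2 - 16*k - 3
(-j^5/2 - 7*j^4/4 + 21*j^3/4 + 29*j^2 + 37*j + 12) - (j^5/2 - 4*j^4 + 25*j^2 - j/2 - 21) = -j^5 + 9*j^4/4 + 21*j^3/4 + 4*j^2 + 75*j/2 + 33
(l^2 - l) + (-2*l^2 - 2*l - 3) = -l^2 - 3*l - 3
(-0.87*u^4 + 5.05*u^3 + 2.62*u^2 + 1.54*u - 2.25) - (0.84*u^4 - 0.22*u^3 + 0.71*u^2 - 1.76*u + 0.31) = -1.71*u^4 + 5.27*u^3 + 1.91*u^2 + 3.3*u - 2.56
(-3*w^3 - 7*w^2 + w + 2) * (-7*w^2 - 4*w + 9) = 21*w^5 + 61*w^4 - 6*w^3 - 81*w^2 + w + 18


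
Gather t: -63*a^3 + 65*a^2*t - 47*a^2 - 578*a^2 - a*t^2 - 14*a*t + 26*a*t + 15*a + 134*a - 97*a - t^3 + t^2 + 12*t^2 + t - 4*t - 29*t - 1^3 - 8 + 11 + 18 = -63*a^3 - 625*a^2 + 52*a - t^3 + t^2*(13 - a) + t*(65*a^2 + 12*a - 32) + 20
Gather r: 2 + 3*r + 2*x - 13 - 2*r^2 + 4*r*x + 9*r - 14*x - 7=-2*r^2 + r*(4*x + 12) - 12*x - 18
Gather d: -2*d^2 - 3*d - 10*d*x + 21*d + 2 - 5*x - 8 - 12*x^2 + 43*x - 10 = -2*d^2 + d*(18 - 10*x) - 12*x^2 + 38*x - 16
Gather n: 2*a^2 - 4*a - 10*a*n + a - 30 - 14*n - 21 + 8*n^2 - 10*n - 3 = 2*a^2 - 3*a + 8*n^2 + n*(-10*a - 24) - 54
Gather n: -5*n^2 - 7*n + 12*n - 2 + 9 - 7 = -5*n^2 + 5*n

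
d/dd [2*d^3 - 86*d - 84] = 6*d^2 - 86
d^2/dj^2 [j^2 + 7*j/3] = 2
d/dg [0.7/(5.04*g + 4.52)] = -3.528/(5.04*g + 4.52)^2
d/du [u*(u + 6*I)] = 2*u + 6*I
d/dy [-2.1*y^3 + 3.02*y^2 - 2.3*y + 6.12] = -6.3*y^2 + 6.04*y - 2.3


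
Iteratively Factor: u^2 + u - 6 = (u + 3)*(u - 2)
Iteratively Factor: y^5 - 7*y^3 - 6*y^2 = (y)*(y^4 - 7*y^2 - 6*y) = y^2*(y^3 - 7*y - 6) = y^2*(y + 1)*(y^2 - y - 6) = y^2*(y - 3)*(y + 1)*(y + 2)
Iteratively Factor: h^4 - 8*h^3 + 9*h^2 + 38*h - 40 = (h - 5)*(h^3 - 3*h^2 - 6*h + 8) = (h - 5)*(h - 1)*(h^2 - 2*h - 8) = (h - 5)*(h - 4)*(h - 1)*(h + 2)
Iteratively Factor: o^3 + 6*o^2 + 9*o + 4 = (o + 4)*(o^2 + 2*o + 1) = (o + 1)*(o + 4)*(o + 1)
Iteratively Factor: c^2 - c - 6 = (c + 2)*(c - 3)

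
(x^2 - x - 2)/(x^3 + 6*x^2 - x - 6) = (x - 2)/(x^2 + 5*x - 6)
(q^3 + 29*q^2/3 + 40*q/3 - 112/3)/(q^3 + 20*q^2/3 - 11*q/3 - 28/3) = (q + 4)/(q + 1)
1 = 1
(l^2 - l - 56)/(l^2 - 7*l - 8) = (l + 7)/(l + 1)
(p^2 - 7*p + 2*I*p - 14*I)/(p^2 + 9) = (p^2 + p*(-7 + 2*I) - 14*I)/(p^2 + 9)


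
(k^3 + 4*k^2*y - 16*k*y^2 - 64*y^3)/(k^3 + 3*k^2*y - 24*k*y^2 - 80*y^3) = (-k + 4*y)/(-k + 5*y)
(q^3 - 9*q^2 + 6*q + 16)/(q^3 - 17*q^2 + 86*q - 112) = (q + 1)/(q - 7)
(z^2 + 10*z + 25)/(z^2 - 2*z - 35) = (z + 5)/(z - 7)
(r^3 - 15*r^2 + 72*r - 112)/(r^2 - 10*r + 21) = (r^2 - 8*r + 16)/(r - 3)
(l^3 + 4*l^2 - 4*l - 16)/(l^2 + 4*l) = l - 4/l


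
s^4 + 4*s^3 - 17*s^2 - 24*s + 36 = (s - 3)*(s - 1)*(s + 2)*(s + 6)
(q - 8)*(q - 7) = q^2 - 15*q + 56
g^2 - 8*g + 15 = (g - 5)*(g - 3)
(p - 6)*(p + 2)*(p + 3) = p^3 - p^2 - 24*p - 36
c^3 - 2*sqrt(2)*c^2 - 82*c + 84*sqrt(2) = (c - 7*sqrt(2))*(c - sqrt(2))*(c + 6*sqrt(2))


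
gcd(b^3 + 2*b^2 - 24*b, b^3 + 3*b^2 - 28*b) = b^2 - 4*b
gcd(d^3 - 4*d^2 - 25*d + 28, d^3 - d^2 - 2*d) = 1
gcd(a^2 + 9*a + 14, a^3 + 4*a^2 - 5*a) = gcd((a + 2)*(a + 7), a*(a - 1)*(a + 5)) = 1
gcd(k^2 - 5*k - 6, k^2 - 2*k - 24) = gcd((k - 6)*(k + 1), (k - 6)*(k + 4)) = k - 6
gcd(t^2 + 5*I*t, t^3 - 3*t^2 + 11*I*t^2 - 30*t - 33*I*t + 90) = t + 5*I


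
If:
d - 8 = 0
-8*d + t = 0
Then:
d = 8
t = 64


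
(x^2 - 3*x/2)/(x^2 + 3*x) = (x - 3/2)/(x + 3)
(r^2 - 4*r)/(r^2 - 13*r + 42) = r*(r - 4)/(r^2 - 13*r + 42)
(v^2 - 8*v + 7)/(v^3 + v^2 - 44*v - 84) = (v - 1)/(v^2 + 8*v + 12)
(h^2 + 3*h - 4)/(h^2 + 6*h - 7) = (h + 4)/(h + 7)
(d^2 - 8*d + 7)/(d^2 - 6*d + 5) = (d - 7)/(d - 5)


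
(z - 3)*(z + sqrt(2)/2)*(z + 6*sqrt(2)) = z^3 - 3*z^2 + 13*sqrt(2)*z^2/2 - 39*sqrt(2)*z/2 + 6*z - 18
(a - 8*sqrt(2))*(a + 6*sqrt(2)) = a^2 - 2*sqrt(2)*a - 96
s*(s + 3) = s^2 + 3*s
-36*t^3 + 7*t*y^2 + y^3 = (-2*t + y)*(3*t + y)*(6*t + y)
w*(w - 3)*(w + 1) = w^3 - 2*w^2 - 3*w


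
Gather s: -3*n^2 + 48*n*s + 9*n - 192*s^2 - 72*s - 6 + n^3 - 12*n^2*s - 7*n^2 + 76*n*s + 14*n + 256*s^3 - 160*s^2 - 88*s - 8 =n^3 - 10*n^2 + 23*n + 256*s^3 - 352*s^2 + s*(-12*n^2 + 124*n - 160) - 14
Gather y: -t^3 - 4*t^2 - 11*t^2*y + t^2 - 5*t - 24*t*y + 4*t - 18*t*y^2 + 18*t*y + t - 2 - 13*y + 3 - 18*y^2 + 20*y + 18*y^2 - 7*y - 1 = -t^3 - 3*t^2 - 18*t*y^2 + y*(-11*t^2 - 6*t)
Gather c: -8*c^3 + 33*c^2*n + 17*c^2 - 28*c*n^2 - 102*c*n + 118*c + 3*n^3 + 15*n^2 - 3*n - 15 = -8*c^3 + c^2*(33*n + 17) + c*(-28*n^2 - 102*n + 118) + 3*n^3 + 15*n^2 - 3*n - 15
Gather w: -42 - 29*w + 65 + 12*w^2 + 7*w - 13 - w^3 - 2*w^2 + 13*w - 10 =-w^3 + 10*w^2 - 9*w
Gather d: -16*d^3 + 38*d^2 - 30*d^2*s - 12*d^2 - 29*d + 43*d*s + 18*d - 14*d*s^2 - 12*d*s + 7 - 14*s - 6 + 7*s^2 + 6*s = -16*d^3 + d^2*(26 - 30*s) + d*(-14*s^2 + 31*s - 11) + 7*s^2 - 8*s + 1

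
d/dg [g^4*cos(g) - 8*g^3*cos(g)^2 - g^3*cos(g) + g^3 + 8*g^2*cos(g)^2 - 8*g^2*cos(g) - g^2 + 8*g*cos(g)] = -g^4*sin(g) + g^3*sin(g) + 8*g^3*sin(2*g) + 4*g^3*cos(g) + 8*g^2*sin(g) - 8*g^2*sin(2*g) - 24*g^2*cos(g)^2 - 3*g^2*cos(g) + 3*g^2 - 8*g*sin(g) + 16*g*cos(g)^2 - 16*g*cos(g) - 2*g + 8*cos(g)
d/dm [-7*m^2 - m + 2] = -14*m - 1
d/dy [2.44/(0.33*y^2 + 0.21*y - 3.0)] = (-1.6104*y - 0.5124)/(0.33*y^2 + 0.21*y - 3.0)^2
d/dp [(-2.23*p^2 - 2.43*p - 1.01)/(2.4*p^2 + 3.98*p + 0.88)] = (-3.0434*p^2 + 0.923200000000001*p + 1.8814)/(5.76*p^4 + 19.104*p^3 + 20.0644*p^2 + 7.0048*p + 0.7744)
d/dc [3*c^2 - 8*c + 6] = 6*c - 8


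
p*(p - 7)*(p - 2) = p^3 - 9*p^2 + 14*p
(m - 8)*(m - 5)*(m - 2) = m^3 - 15*m^2 + 66*m - 80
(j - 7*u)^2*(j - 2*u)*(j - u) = j^4 - 17*j^3*u + 93*j^2*u^2 - 175*j*u^3 + 98*u^4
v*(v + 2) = v^2 + 2*v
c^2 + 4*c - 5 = (c - 1)*(c + 5)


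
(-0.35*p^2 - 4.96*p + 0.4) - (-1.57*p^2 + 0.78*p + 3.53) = 1.22*p^2 - 5.74*p - 3.13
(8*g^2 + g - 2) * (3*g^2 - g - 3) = 24*g^4 - 5*g^3 - 31*g^2 - g + 6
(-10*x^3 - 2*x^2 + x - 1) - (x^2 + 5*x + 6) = -10*x^3 - 3*x^2 - 4*x - 7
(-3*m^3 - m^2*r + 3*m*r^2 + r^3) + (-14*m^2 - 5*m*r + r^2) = -3*m^3 - m^2*r - 14*m^2 + 3*m*r^2 - 5*m*r + r^3 + r^2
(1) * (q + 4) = q + 4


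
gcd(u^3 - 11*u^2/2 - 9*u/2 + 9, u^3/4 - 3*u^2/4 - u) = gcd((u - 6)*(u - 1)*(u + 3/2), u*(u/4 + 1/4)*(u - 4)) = 1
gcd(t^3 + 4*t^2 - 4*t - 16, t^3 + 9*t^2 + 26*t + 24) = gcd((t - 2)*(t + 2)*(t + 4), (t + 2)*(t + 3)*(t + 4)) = t^2 + 6*t + 8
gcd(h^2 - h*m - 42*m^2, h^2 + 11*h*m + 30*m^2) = h + 6*m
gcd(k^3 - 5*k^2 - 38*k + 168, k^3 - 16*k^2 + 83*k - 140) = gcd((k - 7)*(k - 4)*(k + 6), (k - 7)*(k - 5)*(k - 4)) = k^2 - 11*k + 28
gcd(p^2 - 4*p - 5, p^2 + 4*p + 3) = p + 1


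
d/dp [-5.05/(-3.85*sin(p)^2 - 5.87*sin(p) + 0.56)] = -(38.885*sin(p) + 29.6435)*cos(p)/(3.85*sin(p)^2 + 5.87*sin(p) - 0.56)^2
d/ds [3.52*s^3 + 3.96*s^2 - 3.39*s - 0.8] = 10.56*s^2 + 7.92*s - 3.39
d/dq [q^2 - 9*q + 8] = 2*q - 9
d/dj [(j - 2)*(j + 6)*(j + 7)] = 3*j^2 + 22*j + 16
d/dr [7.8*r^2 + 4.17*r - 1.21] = 15.6*r + 4.17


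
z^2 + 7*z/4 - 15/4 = (z - 5/4)*(z + 3)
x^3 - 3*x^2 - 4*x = x*(x - 4)*(x + 1)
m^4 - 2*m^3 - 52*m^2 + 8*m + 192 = (m - 8)*(m - 2)*(m + 2)*(m + 6)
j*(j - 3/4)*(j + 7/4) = j^3 + j^2 - 21*j/16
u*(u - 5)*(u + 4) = u^3 - u^2 - 20*u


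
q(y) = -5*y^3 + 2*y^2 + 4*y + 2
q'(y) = -15*y^2 + 4*y + 4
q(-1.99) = 41.36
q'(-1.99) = -63.36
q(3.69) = -207.22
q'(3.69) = -185.48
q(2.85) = -86.10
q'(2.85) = -106.44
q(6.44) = -1224.74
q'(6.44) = -592.34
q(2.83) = -83.99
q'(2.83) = -104.81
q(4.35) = -354.32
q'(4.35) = -262.44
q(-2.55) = 87.71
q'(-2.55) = -103.74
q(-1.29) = 10.90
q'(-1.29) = -26.12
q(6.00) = -982.00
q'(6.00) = -512.00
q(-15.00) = 17267.00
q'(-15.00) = -3431.00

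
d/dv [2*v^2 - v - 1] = 4*v - 1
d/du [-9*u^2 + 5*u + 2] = 5 - 18*u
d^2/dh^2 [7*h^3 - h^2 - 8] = 42*h - 2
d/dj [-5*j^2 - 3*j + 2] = -10*j - 3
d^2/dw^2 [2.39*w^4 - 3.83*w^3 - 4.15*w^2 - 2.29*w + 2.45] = 28.68*w^2 - 22.98*w - 8.3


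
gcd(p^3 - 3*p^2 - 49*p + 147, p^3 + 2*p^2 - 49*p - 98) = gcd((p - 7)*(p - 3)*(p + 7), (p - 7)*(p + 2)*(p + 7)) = p^2 - 49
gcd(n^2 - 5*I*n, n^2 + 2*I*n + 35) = n - 5*I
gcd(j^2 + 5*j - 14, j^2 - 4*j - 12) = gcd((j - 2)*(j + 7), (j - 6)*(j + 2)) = 1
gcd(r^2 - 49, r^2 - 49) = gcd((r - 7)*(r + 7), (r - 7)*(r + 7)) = r^2 - 49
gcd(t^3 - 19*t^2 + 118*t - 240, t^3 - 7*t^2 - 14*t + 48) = t - 8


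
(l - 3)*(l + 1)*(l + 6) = l^3 + 4*l^2 - 15*l - 18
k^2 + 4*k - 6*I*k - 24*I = (k + 4)*(k - 6*I)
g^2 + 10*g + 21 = (g + 3)*(g + 7)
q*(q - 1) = q^2 - q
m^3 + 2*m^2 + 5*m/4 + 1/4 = (m + 1/2)^2*(m + 1)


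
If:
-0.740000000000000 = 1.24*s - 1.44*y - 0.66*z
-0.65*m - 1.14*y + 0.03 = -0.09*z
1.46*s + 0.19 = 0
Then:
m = 0.942307692307692*z - 0.658587987355111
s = -0.13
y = 0.401826484018265 - 0.458333333333333*z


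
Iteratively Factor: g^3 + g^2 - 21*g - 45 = (g - 5)*(g^2 + 6*g + 9) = (g - 5)*(g + 3)*(g + 3)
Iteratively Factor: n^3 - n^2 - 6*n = (n - 3)*(n^2 + 2*n) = n*(n - 3)*(n + 2)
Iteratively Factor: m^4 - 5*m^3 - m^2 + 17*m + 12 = (m - 4)*(m^3 - m^2 - 5*m - 3) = (m - 4)*(m + 1)*(m^2 - 2*m - 3) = (m - 4)*(m - 3)*(m + 1)*(m + 1)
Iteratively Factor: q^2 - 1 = (q - 1)*(q + 1)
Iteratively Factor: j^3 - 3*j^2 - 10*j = (j + 2)*(j^2 - 5*j) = j*(j + 2)*(j - 5)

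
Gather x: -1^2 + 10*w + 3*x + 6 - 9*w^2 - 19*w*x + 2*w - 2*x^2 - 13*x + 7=-9*w^2 + 12*w - 2*x^2 + x*(-19*w - 10) + 12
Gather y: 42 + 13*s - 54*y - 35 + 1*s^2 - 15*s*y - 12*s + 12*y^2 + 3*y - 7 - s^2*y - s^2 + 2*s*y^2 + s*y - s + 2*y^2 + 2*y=y^2*(2*s + 14) + y*(-s^2 - 14*s - 49)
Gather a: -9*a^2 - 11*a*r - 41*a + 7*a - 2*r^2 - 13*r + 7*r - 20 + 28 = -9*a^2 + a*(-11*r - 34) - 2*r^2 - 6*r + 8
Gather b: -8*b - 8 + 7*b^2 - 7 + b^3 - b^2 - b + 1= b^3 + 6*b^2 - 9*b - 14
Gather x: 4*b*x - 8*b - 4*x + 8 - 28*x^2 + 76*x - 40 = -8*b - 28*x^2 + x*(4*b + 72) - 32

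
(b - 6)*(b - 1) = b^2 - 7*b + 6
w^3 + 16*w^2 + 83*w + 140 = (w + 4)*(w + 5)*(w + 7)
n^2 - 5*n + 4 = (n - 4)*(n - 1)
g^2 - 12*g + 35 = (g - 7)*(g - 5)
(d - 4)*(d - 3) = d^2 - 7*d + 12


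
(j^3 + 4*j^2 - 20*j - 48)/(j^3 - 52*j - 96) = (j - 4)/(j - 8)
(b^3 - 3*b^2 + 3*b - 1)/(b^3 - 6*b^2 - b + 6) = (b^2 - 2*b + 1)/(b^2 - 5*b - 6)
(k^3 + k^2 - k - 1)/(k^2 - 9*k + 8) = (k^2 + 2*k + 1)/(k - 8)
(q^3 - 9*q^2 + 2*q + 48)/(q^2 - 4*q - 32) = (q^2 - q - 6)/(q + 4)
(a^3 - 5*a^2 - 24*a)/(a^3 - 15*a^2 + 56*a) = (a + 3)/(a - 7)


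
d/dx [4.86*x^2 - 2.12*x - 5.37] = 9.72*x - 2.12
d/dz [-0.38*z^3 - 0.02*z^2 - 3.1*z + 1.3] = -1.14*z^2 - 0.04*z - 3.1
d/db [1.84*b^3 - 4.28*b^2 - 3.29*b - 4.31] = 5.52*b^2 - 8.56*b - 3.29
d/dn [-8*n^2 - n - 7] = -16*n - 1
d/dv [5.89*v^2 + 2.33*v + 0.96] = 11.78*v + 2.33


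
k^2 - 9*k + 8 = (k - 8)*(k - 1)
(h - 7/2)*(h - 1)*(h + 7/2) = h^3 - h^2 - 49*h/4 + 49/4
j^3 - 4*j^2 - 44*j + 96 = (j - 8)*(j - 2)*(j + 6)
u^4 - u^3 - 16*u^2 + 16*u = u*(u - 4)*(u - 1)*(u + 4)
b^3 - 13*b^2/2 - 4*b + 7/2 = (b - 7)*(b - 1/2)*(b + 1)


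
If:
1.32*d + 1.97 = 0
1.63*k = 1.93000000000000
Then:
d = -1.49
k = 1.18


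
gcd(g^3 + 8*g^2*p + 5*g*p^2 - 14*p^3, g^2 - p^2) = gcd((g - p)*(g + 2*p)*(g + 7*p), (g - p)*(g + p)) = -g + p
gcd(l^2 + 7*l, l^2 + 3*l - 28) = l + 7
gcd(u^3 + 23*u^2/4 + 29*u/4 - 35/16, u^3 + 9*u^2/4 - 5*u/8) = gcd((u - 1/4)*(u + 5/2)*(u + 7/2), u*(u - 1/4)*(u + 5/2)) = u^2 + 9*u/4 - 5/8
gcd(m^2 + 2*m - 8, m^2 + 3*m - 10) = m - 2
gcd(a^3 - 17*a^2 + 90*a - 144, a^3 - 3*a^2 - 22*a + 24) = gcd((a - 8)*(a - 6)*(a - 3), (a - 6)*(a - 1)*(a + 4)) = a - 6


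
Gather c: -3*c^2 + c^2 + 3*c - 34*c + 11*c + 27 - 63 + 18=-2*c^2 - 20*c - 18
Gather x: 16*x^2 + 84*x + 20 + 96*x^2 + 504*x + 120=112*x^2 + 588*x + 140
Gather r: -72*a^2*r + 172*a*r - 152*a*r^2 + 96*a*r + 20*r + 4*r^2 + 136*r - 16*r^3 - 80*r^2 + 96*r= -16*r^3 + r^2*(-152*a - 76) + r*(-72*a^2 + 268*a + 252)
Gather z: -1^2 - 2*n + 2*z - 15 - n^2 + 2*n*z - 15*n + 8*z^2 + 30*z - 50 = -n^2 - 17*n + 8*z^2 + z*(2*n + 32) - 66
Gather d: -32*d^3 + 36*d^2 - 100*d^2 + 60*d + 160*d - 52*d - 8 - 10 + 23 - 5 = -32*d^3 - 64*d^2 + 168*d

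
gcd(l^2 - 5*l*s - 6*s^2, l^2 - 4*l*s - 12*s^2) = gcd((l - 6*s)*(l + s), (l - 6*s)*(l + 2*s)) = -l + 6*s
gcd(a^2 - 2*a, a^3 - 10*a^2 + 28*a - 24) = a - 2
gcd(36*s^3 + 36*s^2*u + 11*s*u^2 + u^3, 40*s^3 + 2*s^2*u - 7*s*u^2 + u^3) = 2*s + u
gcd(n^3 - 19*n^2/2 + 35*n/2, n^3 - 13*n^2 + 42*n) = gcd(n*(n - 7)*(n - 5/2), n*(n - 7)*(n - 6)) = n^2 - 7*n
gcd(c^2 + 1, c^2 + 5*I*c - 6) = 1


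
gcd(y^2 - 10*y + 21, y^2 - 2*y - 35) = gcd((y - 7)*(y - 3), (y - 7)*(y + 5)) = y - 7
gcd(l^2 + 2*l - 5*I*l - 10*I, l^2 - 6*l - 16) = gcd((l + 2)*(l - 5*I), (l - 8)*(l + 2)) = l + 2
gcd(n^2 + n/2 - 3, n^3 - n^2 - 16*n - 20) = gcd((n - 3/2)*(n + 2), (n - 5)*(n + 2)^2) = n + 2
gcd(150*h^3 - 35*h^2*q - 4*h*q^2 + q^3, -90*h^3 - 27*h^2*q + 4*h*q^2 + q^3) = -30*h^2 + h*q + q^2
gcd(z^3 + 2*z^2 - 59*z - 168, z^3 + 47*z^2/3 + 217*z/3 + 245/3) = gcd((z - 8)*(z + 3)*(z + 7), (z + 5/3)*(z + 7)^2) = z + 7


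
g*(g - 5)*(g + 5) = g^3 - 25*g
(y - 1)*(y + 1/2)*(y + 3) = y^3 + 5*y^2/2 - 2*y - 3/2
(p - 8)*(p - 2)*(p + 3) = p^3 - 7*p^2 - 14*p + 48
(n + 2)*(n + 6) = n^2 + 8*n + 12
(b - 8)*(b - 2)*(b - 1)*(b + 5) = b^4 - 6*b^3 - 29*b^2 + 114*b - 80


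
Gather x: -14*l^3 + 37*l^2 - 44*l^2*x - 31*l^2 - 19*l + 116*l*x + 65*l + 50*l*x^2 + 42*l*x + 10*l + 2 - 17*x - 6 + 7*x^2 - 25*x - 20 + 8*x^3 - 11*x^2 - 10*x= -14*l^3 + 6*l^2 + 56*l + 8*x^3 + x^2*(50*l - 4) + x*(-44*l^2 + 158*l - 52) - 24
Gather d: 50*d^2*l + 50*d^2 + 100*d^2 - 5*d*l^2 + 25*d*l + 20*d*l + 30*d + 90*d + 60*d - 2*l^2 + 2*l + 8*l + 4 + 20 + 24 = d^2*(50*l + 150) + d*(-5*l^2 + 45*l + 180) - 2*l^2 + 10*l + 48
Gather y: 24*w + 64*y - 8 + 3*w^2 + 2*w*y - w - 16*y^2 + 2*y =3*w^2 + 23*w - 16*y^2 + y*(2*w + 66) - 8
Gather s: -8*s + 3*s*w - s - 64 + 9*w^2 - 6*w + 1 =s*(3*w - 9) + 9*w^2 - 6*w - 63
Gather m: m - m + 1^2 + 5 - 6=0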